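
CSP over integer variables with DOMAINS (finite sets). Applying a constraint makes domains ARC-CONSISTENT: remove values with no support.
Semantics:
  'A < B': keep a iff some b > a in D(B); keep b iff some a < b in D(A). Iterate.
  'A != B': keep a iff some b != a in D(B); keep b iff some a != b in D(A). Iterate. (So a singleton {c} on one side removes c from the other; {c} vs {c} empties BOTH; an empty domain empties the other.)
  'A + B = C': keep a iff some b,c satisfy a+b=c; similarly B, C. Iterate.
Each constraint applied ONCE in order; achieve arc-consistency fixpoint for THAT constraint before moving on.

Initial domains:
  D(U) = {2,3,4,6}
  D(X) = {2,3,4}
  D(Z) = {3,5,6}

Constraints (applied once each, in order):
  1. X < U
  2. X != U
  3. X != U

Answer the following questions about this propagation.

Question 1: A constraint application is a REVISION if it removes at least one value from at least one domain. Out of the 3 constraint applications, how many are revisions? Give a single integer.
Answer: 1

Derivation:
Constraint 1 (X < U) on D(X)={2,3,4} D(U)={2,3,4,6}: U {2,3,4,6}->{3,4,6} => REVISION
Constraint 2 (X != U) on D(X)={2,3,4} D(U)={3,4,6}: no change => not a revision
Constraint 3 (X != U) on D(X)={2,3,4} D(U)={3,4,6}: no change => not a revision
Total revisions = 1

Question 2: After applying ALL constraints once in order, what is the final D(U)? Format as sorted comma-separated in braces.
Constraint 1 (X < U) on D(X)={2,3,4} D(U)={2,3,4,6}: U {2,3,4,6}->{3,4,6}
Constraint 2 (X != U) on D(X)={2,3,4} D(U)={3,4,6}: no change
Constraint 3 (X != U) on D(X)={2,3,4} D(U)={3,4,6}: no change
So after all 3 constraints: D(U) = {3,4,6}

Answer: {3,4,6}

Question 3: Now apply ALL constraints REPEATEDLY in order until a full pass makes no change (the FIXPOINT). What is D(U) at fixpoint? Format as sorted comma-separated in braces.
pass 0 (initial): D(U)={2,3,4,6}
pass 1: U {2,3,4,6}->{3,4,6}
pass 2: no change
Fixpoint after 2 passes: D(U) = {3,4,6}

Answer: {3,4,6}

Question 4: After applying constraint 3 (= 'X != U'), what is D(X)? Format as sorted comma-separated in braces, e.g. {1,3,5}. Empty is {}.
Answer: {2,3,4}

Derivation:
Constraint 1 (X < U) on D(X)={2,3,4} D(U)={2,3,4,6}: U {2,3,4,6}->{3,4,6}
Constraint 2 (X != U) on D(X)={2,3,4} D(U)={3,4,6}: no change
Constraint 3 (X != U) on D(X)={2,3,4} D(U)={3,4,6}: no change
So after constraint 3: D(X) = {2,3,4}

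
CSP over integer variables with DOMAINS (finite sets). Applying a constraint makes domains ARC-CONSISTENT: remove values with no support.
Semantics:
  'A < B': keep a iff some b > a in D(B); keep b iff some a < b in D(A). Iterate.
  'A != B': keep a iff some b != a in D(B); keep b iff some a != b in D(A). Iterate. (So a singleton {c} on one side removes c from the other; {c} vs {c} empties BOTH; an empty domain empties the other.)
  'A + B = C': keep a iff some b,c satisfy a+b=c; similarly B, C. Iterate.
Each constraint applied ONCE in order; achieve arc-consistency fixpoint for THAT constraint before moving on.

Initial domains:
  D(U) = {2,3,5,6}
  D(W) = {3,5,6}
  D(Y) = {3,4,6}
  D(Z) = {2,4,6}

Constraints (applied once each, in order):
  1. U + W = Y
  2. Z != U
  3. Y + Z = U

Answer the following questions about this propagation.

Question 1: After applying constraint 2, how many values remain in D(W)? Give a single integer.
Answer: 1

Derivation:
Constraint 1 (U + W = Y) on D(U)={2,3,5,6} D(W)={3,5,6} D(Y)={3,4,6}: U {2,3,5,6}->{3}; W {3,5,6}->{3}; Y {3,4,6}->{6}
Constraint 2 (Z != U) on D(Z)={2,4,6} D(U)={3}: no change
So after constraint 2: D(W)={3}, size = 1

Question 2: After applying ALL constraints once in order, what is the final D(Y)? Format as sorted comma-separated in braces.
Answer: {}

Derivation:
Constraint 1 (U + W = Y) on D(U)={2,3,5,6} D(W)={3,5,6} D(Y)={3,4,6}: U {2,3,5,6}->{3}; W {3,5,6}->{3}; Y {3,4,6}->{6}
Constraint 2 (Z != U) on D(Z)={2,4,6} D(U)={3}: no change
Constraint 3 (Y + Z = U) on D(Y)={6} D(Z)={2,4,6} D(U)={3}: Y {6}->{}; Z {2,4,6}->{}; U {3}->{}
So after all 3 constraints: D(Y) = {}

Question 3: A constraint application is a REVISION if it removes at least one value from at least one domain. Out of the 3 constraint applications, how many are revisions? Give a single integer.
Constraint 1 (U + W = Y) on D(U)={2,3,5,6} D(W)={3,5,6} D(Y)={3,4,6}: U {2,3,5,6}->{3}; W {3,5,6}->{3}; Y {3,4,6}->{6} => REVISION
Constraint 2 (Z != U) on D(Z)={2,4,6} D(U)={3}: no change => not a revision
Constraint 3 (Y + Z = U) on D(Y)={6} D(Z)={2,4,6} D(U)={3}: Y {6}->{}; Z {2,4,6}->{}; U {3}->{} => REVISION
Total revisions = 2

Answer: 2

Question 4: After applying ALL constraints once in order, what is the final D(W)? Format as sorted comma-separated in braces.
Answer: {3}

Derivation:
Constraint 1 (U + W = Y) on D(U)={2,3,5,6} D(W)={3,5,6} D(Y)={3,4,6}: U {2,3,5,6}->{3}; W {3,5,6}->{3}; Y {3,4,6}->{6}
Constraint 2 (Z != U) on D(Z)={2,4,6} D(U)={3}: no change
Constraint 3 (Y + Z = U) on D(Y)={6} D(Z)={2,4,6} D(U)={3}: Y {6}->{}; Z {2,4,6}->{}; U {3}->{}
So after all 3 constraints: D(W) = {3}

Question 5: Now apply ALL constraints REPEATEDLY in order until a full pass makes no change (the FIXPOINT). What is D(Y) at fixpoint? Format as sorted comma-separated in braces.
pass 0 (initial): D(Y)={3,4,6}
pass 1: U {2,3,5,6}->{}; W {3,5,6}->{3}; Y {3,4,6}->{}; Z {2,4,6}->{}
pass 2: W {3}->{}
pass 3: no change
Fixpoint after 3 passes: D(Y) = {}

Answer: {}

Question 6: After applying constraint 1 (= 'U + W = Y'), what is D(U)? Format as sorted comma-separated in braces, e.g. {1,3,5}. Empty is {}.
Answer: {3}

Derivation:
Constraint 1 (U + W = Y) on D(U)={2,3,5,6} D(W)={3,5,6} D(Y)={3,4,6}: U {2,3,5,6}->{3}; W {3,5,6}->{3}; Y {3,4,6}->{6}
So after constraint 1: D(U) = {3}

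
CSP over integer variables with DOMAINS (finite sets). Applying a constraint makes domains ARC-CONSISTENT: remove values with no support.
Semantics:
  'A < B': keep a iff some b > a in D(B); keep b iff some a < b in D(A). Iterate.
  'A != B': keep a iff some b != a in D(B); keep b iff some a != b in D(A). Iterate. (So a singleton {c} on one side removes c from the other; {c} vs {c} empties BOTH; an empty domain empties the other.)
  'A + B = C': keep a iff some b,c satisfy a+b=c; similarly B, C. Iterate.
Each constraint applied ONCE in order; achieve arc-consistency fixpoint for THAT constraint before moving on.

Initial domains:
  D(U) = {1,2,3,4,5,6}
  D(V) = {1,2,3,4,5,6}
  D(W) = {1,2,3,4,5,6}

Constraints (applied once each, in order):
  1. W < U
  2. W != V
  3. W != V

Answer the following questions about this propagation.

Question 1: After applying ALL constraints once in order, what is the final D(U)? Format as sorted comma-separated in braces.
Constraint 1 (W < U) on D(W)={1,2,3,4,5,6} D(U)={1,2,3,4,5,6}: W {1,2,3,4,5,6}->{1,2,3,4,5}; U {1,2,3,4,5,6}->{2,3,4,5,6}
Constraint 2 (W != V) on D(W)={1,2,3,4,5} D(V)={1,2,3,4,5,6}: no change
Constraint 3 (W != V) on D(W)={1,2,3,4,5} D(V)={1,2,3,4,5,6}: no change
So after all 3 constraints: D(U) = {2,3,4,5,6}

Answer: {2,3,4,5,6}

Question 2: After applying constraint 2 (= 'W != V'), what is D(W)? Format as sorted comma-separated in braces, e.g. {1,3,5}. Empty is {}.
Constraint 1 (W < U) on D(W)={1,2,3,4,5,6} D(U)={1,2,3,4,5,6}: W {1,2,3,4,5,6}->{1,2,3,4,5}; U {1,2,3,4,5,6}->{2,3,4,5,6}
Constraint 2 (W != V) on D(W)={1,2,3,4,5} D(V)={1,2,3,4,5,6}: no change
So after constraint 2: D(W) = {1,2,3,4,5}

Answer: {1,2,3,4,5}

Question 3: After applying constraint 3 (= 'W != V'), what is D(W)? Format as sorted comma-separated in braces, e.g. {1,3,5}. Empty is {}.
Answer: {1,2,3,4,5}

Derivation:
Constraint 1 (W < U) on D(W)={1,2,3,4,5,6} D(U)={1,2,3,4,5,6}: W {1,2,3,4,5,6}->{1,2,3,4,5}; U {1,2,3,4,5,6}->{2,3,4,5,6}
Constraint 2 (W != V) on D(W)={1,2,3,4,5} D(V)={1,2,3,4,5,6}: no change
Constraint 3 (W != V) on D(W)={1,2,3,4,5} D(V)={1,2,3,4,5,6}: no change
So after constraint 3: D(W) = {1,2,3,4,5}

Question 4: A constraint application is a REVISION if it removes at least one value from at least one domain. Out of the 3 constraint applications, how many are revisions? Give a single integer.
Constraint 1 (W < U) on D(W)={1,2,3,4,5,6} D(U)={1,2,3,4,5,6}: W {1,2,3,4,5,6}->{1,2,3,4,5}; U {1,2,3,4,5,6}->{2,3,4,5,6} => REVISION
Constraint 2 (W != V) on D(W)={1,2,3,4,5} D(V)={1,2,3,4,5,6}: no change => not a revision
Constraint 3 (W != V) on D(W)={1,2,3,4,5} D(V)={1,2,3,4,5,6}: no change => not a revision
Total revisions = 1

Answer: 1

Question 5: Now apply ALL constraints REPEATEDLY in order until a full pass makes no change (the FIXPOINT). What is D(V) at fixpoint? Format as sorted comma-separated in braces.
Answer: {1,2,3,4,5,6}

Derivation:
pass 0 (initial): D(V)={1,2,3,4,5,6}
pass 1: U {1,2,3,4,5,6}->{2,3,4,5,6}; W {1,2,3,4,5,6}->{1,2,3,4,5}
pass 2: no change
Fixpoint after 2 passes: D(V) = {1,2,3,4,5,6}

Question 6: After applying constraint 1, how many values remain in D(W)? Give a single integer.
Answer: 5

Derivation:
Constraint 1 (W < U) on D(W)={1,2,3,4,5,6} D(U)={1,2,3,4,5,6}: W {1,2,3,4,5,6}->{1,2,3,4,5}; U {1,2,3,4,5,6}->{2,3,4,5,6}
So after constraint 1: D(W)={1,2,3,4,5}, size = 5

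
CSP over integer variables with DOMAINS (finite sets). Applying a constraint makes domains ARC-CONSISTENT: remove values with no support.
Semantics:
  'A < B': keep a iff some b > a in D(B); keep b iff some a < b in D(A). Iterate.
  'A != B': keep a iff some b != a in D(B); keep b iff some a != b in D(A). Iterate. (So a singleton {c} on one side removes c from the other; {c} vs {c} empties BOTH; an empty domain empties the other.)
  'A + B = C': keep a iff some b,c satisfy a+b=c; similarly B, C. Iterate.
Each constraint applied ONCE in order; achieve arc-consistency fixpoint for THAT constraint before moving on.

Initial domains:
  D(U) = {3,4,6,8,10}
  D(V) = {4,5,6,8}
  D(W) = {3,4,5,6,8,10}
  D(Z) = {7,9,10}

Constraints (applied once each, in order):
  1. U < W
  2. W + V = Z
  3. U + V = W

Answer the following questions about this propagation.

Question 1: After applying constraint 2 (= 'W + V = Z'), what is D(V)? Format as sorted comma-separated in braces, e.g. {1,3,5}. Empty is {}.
Constraint 1 (U < W) on D(U)={3,4,6,8,10} D(W)={3,4,5,6,8,10}: U {3,4,6,8,10}->{3,4,6,8}; W {3,4,5,6,8,10}->{4,5,6,8,10}
Constraint 2 (W + V = Z) on D(W)={4,5,6,8,10} D(V)={4,5,6,8} D(Z)={7,9,10}: W {4,5,6,8,10}->{4,5,6}; V {4,5,6,8}->{4,5,6}; Z {7,9,10}->{9,10}
So after constraint 2: D(V) = {4,5,6}

Answer: {4,5,6}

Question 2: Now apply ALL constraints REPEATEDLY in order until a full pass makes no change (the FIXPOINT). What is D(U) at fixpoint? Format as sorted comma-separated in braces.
Answer: {}

Derivation:
pass 0 (initial): D(U)={3,4,6,8,10}
pass 1: U {3,4,6,8,10}->{}; V {4,5,6,8}->{}; W {3,4,5,6,8,10}->{}; Z {7,9,10}->{9,10}
pass 2: Z {9,10}->{}
pass 3: no change
Fixpoint after 3 passes: D(U) = {}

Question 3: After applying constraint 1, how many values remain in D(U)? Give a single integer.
Answer: 4

Derivation:
Constraint 1 (U < W) on D(U)={3,4,6,8,10} D(W)={3,4,5,6,8,10}: U {3,4,6,8,10}->{3,4,6,8}; W {3,4,5,6,8,10}->{4,5,6,8,10}
So after constraint 1: D(U)={3,4,6,8}, size = 4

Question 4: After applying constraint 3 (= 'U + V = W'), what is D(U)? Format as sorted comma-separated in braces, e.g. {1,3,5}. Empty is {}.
Answer: {}

Derivation:
Constraint 1 (U < W) on D(U)={3,4,6,8,10} D(W)={3,4,5,6,8,10}: U {3,4,6,8,10}->{3,4,6,8}; W {3,4,5,6,8,10}->{4,5,6,8,10}
Constraint 2 (W + V = Z) on D(W)={4,5,6,8,10} D(V)={4,5,6,8} D(Z)={7,9,10}: W {4,5,6,8,10}->{4,5,6}; V {4,5,6,8}->{4,5,6}; Z {7,9,10}->{9,10}
Constraint 3 (U + V = W) on D(U)={3,4,6,8} D(V)={4,5,6} D(W)={4,5,6}: U {3,4,6,8}->{}; V {4,5,6}->{}; W {4,5,6}->{}
So after constraint 3: D(U) = {}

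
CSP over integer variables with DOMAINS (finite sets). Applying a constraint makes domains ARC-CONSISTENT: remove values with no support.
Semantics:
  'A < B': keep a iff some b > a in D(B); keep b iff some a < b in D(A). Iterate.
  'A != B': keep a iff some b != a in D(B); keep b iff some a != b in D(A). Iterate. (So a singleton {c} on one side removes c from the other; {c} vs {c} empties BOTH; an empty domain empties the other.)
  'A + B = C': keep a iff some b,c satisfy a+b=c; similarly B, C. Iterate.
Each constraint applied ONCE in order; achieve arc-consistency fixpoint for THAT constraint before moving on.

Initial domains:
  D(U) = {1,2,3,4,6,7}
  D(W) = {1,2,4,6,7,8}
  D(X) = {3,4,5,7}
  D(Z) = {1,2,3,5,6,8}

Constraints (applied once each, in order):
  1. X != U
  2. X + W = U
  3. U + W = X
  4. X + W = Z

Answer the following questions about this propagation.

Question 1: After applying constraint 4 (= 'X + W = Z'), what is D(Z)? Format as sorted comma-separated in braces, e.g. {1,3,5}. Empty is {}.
Constraint 1 (X != U) on D(X)={3,4,5,7} D(U)={1,2,3,4,6,7}: no change
Constraint 2 (X + W = U) on D(X)={3,4,5,7} D(W)={1,2,4,6,7,8} D(U)={1,2,3,4,6,7}: X {3,4,5,7}->{3,4,5}; W {1,2,4,6,7,8}->{1,2,4}; U {1,2,3,4,6,7}->{4,6,7}
Constraint 3 (U + W = X) on D(U)={4,6,7} D(W)={1,2,4} D(X)={3,4,5}: U {4,6,7}->{4}; W {1,2,4}->{1}; X {3,4,5}->{5}
Constraint 4 (X + W = Z) on D(X)={5} D(W)={1} D(Z)={1,2,3,5,6,8}: Z {1,2,3,5,6,8}->{6}
So after constraint 4: D(Z) = {6}

Answer: {6}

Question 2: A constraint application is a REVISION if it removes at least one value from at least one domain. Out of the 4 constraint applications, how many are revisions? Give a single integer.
Answer: 3

Derivation:
Constraint 1 (X != U) on D(X)={3,4,5,7} D(U)={1,2,3,4,6,7}: no change => not a revision
Constraint 2 (X + W = U) on D(X)={3,4,5,7} D(W)={1,2,4,6,7,8} D(U)={1,2,3,4,6,7}: X {3,4,5,7}->{3,4,5}; W {1,2,4,6,7,8}->{1,2,4}; U {1,2,3,4,6,7}->{4,6,7} => REVISION
Constraint 3 (U + W = X) on D(U)={4,6,7} D(W)={1,2,4} D(X)={3,4,5}: U {4,6,7}->{4}; W {1,2,4}->{1}; X {3,4,5}->{5} => REVISION
Constraint 4 (X + W = Z) on D(X)={5} D(W)={1} D(Z)={1,2,3,5,6,8}: Z {1,2,3,5,6,8}->{6} => REVISION
Total revisions = 3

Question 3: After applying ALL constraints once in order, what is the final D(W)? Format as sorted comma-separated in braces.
Answer: {1}

Derivation:
Constraint 1 (X != U) on D(X)={3,4,5,7} D(U)={1,2,3,4,6,7}: no change
Constraint 2 (X + W = U) on D(X)={3,4,5,7} D(W)={1,2,4,6,7,8} D(U)={1,2,3,4,6,7}: X {3,4,5,7}->{3,4,5}; W {1,2,4,6,7,8}->{1,2,4}; U {1,2,3,4,6,7}->{4,6,7}
Constraint 3 (U + W = X) on D(U)={4,6,7} D(W)={1,2,4} D(X)={3,4,5}: U {4,6,7}->{4}; W {1,2,4}->{1}; X {3,4,5}->{5}
Constraint 4 (X + W = Z) on D(X)={5} D(W)={1} D(Z)={1,2,3,5,6,8}: Z {1,2,3,5,6,8}->{6}
So after all 4 constraints: D(W) = {1}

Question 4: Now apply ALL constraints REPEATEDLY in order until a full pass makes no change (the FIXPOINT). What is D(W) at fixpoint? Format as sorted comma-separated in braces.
pass 0 (initial): D(W)={1,2,4,6,7,8}
pass 1: U {1,2,3,4,6,7}->{4}; W {1,2,4,6,7,8}->{1}; X {3,4,5,7}->{5}; Z {1,2,3,5,6,8}->{6}
pass 2: U {4}->{}; W {1}->{}; X {5}->{}; Z {6}->{}
pass 3: no change
Fixpoint after 3 passes: D(W) = {}

Answer: {}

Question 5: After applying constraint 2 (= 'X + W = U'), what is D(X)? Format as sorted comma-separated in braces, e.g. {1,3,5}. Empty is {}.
Constraint 1 (X != U) on D(X)={3,4,5,7} D(U)={1,2,3,4,6,7}: no change
Constraint 2 (X + W = U) on D(X)={3,4,5,7} D(W)={1,2,4,6,7,8} D(U)={1,2,3,4,6,7}: X {3,4,5,7}->{3,4,5}; W {1,2,4,6,7,8}->{1,2,4}; U {1,2,3,4,6,7}->{4,6,7}
So after constraint 2: D(X) = {3,4,5}

Answer: {3,4,5}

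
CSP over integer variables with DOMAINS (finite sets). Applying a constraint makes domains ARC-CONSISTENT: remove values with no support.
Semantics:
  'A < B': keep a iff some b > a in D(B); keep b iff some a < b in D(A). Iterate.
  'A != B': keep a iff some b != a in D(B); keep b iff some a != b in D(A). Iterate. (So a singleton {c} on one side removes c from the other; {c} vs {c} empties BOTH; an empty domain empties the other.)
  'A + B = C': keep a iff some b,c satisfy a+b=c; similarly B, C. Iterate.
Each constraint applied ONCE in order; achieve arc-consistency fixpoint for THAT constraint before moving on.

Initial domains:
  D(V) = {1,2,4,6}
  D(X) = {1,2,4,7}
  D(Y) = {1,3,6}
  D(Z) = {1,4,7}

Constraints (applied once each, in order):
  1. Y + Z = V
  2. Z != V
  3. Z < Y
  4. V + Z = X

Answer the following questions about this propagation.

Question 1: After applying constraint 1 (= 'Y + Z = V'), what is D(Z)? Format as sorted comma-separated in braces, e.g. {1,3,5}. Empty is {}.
Answer: {1}

Derivation:
Constraint 1 (Y + Z = V) on D(Y)={1,3,6} D(Z)={1,4,7} D(V)={1,2,4,6}: Y {1,3,6}->{1,3}; Z {1,4,7}->{1}; V {1,2,4,6}->{2,4}
So after constraint 1: D(Z) = {1}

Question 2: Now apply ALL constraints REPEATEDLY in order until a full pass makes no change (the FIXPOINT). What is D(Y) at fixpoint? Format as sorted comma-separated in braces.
Answer: {}

Derivation:
pass 0 (initial): D(Y)={1,3,6}
pass 1: V {1,2,4,6}->{}; X {1,2,4,7}->{}; Y {1,3,6}->{3}; Z {1,4,7}->{}
pass 2: Y {3}->{}
pass 3: no change
Fixpoint after 3 passes: D(Y) = {}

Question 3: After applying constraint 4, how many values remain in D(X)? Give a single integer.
Answer: 0

Derivation:
Constraint 1 (Y + Z = V) on D(Y)={1,3,6} D(Z)={1,4,7} D(V)={1,2,4,6}: Y {1,3,6}->{1,3}; Z {1,4,7}->{1}; V {1,2,4,6}->{2,4}
Constraint 2 (Z != V) on D(Z)={1} D(V)={2,4}: no change
Constraint 3 (Z < Y) on D(Z)={1} D(Y)={1,3}: Y {1,3}->{3}
Constraint 4 (V + Z = X) on D(V)={2,4} D(Z)={1} D(X)={1,2,4,7}: V {2,4}->{}; Z {1}->{}; X {1,2,4,7}->{}
So after constraint 4: D(X)={}, size = 0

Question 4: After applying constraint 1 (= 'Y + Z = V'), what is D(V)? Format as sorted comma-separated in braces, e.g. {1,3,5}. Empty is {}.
Constraint 1 (Y + Z = V) on D(Y)={1,3,6} D(Z)={1,4,7} D(V)={1,2,4,6}: Y {1,3,6}->{1,3}; Z {1,4,7}->{1}; V {1,2,4,6}->{2,4}
So after constraint 1: D(V) = {2,4}

Answer: {2,4}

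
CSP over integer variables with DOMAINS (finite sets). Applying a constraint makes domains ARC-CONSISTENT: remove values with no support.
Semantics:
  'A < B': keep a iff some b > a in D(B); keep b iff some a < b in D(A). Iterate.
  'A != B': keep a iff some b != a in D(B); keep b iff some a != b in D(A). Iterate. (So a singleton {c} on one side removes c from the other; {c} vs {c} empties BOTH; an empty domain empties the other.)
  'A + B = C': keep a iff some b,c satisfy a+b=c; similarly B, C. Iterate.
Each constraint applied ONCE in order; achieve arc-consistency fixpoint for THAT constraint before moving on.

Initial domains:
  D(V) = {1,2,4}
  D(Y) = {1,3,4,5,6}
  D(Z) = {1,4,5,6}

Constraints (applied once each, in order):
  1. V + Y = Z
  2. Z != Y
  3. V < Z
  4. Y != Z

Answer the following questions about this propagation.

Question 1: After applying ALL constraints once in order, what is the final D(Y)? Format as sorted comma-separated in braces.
Constraint 1 (V + Y = Z) on D(V)={1,2,4} D(Y)={1,3,4,5,6} D(Z)={1,4,5,6}: Y {1,3,4,5,6}->{1,3,4,5}; Z {1,4,5,6}->{4,5,6}
Constraint 2 (Z != Y) on D(Z)={4,5,6} D(Y)={1,3,4,5}: no change
Constraint 3 (V < Z) on D(V)={1,2,4} D(Z)={4,5,6}: no change
Constraint 4 (Y != Z) on D(Y)={1,3,4,5} D(Z)={4,5,6}: no change
So after all 4 constraints: D(Y) = {1,3,4,5}

Answer: {1,3,4,5}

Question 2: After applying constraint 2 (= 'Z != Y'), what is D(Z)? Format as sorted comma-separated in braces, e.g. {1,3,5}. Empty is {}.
Answer: {4,5,6}

Derivation:
Constraint 1 (V + Y = Z) on D(V)={1,2,4} D(Y)={1,3,4,5,6} D(Z)={1,4,5,6}: Y {1,3,4,5,6}->{1,3,4,5}; Z {1,4,5,6}->{4,5,6}
Constraint 2 (Z != Y) on D(Z)={4,5,6} D(Y)={1,3,4,5}: no change
So after constraint 2: D(Z) = {4,5,6}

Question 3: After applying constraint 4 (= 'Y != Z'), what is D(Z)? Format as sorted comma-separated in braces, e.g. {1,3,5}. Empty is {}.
Constraint 1 (V + Y = Z) on D(V)={1,2,4} D(Y)={1,3,4,5,6} D(Z)={1,4,5,6}: Y {1,3,4,5,6}->{1,3,4,5}; Z {1,4,5,6}->{4,5,6}
Constraint 2 (Z != Y) on D(Z)={4,5,6} D(Y)={1,3,4,5}: no change
Constraint 3 (V < Z) on D(V)={1,2,4} D(Z)={4,5,6}: no change
Constraint 4 (Y != Z) on D(Y)={1,3,4,5} D(Z)={4,5,6}: no change
So after constraint 4: D(Z) = {4,5,6}

Answer: {4,5,6}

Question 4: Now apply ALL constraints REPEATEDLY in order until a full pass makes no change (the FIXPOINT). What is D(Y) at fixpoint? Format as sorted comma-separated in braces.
pass 0 (initial): D(Y)={1,3,4,5,6}
pass 1: Y {1,3,4,5,6}->{1,3,4,5}; Z {1,4,5,6}->{4,5,6}
pass 2: no change
Fixpoint after 2 passes: D(Y) = {1,3,4,5}

Answer: {1,3,4,5}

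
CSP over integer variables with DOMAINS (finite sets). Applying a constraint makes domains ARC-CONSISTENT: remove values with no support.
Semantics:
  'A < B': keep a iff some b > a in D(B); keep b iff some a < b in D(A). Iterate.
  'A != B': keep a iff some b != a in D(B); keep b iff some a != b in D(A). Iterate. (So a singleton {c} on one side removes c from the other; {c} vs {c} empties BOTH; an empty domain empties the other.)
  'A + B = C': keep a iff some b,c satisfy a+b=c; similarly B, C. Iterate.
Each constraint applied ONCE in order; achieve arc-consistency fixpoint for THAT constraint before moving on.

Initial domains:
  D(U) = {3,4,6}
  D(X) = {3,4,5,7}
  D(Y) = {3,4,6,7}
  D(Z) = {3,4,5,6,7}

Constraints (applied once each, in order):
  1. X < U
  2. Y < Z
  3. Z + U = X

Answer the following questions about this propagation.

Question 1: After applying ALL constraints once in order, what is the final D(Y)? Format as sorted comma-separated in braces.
Constraint 1 (X < U) on D(X)={3,4,5,7} D(U)={3,4,6}: X {3,4,5,7}->{3,4,5}; U {3,4,6}->{4,6}
Constraint 2 (Y < Z) on D(Y)={3,4,6,7} D(Z)={3,4,5,6,7}: Y {3,4,6,7}->{3,4,6}; Z {3,4,5,6,7}->{4,5,6,7}
Constraint 3 (Z + U = X) on D(Z)={4,5,6,7} D(U)={4,6} D(X)={3,4,5}: Z {4,5,6,7}->{}; U {4,6}->{}; X {3,4,5}->{}
So after all 3 constraints: D(Y) = {3,4,6}

Answer: {3,4,6}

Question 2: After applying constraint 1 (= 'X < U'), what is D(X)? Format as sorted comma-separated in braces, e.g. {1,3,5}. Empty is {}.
Answer: {3,4,5}

Derivation:
Constraint 1 (X < U) on D(X)={3,4,5,7} D(U)={3,4,6}: X {3,4,5,7}->{3,4,5}; U {3,4,6}->{4,6}
So after constraint 1: D(X) = {3,4,5}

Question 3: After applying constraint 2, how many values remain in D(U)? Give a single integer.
Constraint 1 (X < U) on D(X)={3,4,5,7} D(U)={3,4,6}: X {3,4,5,7}->{3,4,5}; U {3,4,6}->{4,6}
Constraint 2 (Y < Z) on D(Y)={3,4,6,7} D(Z)={3,4,5,6,7}: Y {3,4,6,7}->{3,4,6}; Z {3,4,5,6,7}->{4,5,6,7}
So after constraint 2: D(U)={4,6}, size = 2

Answer: 2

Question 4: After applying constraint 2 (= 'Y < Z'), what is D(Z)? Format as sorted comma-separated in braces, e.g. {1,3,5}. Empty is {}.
Constraint 1 (X < U) on D(X)={3,4,5,7} D(U)={3,4,6}: X {3,4,5,7}->{3,4,5}; U {3,4,6}->{4,6}
Constraint 2 (Y < Z) on D(Y)={3,4,6,7} D(Z)={3,4,5,6,7}: Y {3,4,6,7}->{3,4,6}; Z {3,4,5,6,7}->{4,5,6,7}
So after constraint 2: D(Z) = {4,5,6,7}

Answer: {4,5,6,7}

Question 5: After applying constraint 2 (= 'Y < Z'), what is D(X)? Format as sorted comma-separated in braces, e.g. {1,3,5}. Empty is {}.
Constraint 1 (X < U) on D(X)={3,4,5,7} D(U)={3,4,6}: X {3,4,5,7}->{3,4,5}; U {3,4,6}->{4,6}
Constraint 2 (Y < Z) on D(Y)={3,4,6,7} D(Z)={3,4,5,6,7}: Y {3,4,6,7}->{3,4,6}; Z {3,4,5,6,7}->{4,5,6,7}
So after constraint 2: D(X) = {3,4,5}

Answer: {3,4,5}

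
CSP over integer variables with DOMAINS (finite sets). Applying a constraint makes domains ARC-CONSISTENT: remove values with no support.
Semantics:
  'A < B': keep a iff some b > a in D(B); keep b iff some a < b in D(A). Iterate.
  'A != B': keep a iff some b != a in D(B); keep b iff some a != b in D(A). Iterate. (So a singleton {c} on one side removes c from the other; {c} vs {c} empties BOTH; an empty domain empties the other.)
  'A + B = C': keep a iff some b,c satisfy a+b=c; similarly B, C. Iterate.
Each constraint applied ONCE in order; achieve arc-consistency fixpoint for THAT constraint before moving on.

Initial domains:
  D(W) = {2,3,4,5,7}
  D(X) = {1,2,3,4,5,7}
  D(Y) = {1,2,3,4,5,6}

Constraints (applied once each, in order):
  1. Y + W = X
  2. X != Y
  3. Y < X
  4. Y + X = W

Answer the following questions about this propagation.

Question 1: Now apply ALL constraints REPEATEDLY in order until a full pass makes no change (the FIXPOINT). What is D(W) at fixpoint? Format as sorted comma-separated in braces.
pass 0 (initial): D(W)={2,3,4,5,7}
pass 1: W {2,3,4,5,7}->{4,5}; X {1,2,3,4,5,7}->{3,4}; Y {1,2,3,4,5,6}->{1,2}
pass 2: W {4,5}->{}; X {3,4}->{}; Y {1,2}->{}
pass 3: no change
Fixpoint after 3 passes: D(W) = {}

Answer: {}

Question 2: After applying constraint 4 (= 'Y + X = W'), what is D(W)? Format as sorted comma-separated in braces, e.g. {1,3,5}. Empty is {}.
Answer: {4,5}

Derivation:
Constraint 1 (Y + W = X) on D(Y)={1,2,3,4,5,6} D(W)={2,3,4,5,7} D(X)={1,2,3,4,5,7}: Y {1,2,3,4,5,6}->{1,2,3,4,5}; W {2,3,4,5,7}->{2,3,4,5}; X {1,2,3,4,5,7}->{3,4,5,7}
Constraint 2 (X != Y) on D(X)={3,4,5,7} D(Y)={1,2,3,4,5}: no change
Constraint 3 (Y < X) on D(Y)={1,2,3,4,5} D(X)={3,4,5,7}: no change
Constraint 4 (Y + X = W) on D(Y)={1,2,3,4,5} D(X)={3,4,5,7} D(W)={2,3,4,5}: Y {1,2,3,4,5}->{1,2}; X {3,4,5,7}->{3,4}; W {2,3,4,5}->{4,5}
So after constraint 4: D(W) = {4,5}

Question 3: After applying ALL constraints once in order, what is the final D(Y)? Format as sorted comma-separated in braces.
Answer: {1,2}

Derivation:
Constraint 1 (Y + W = X) on D(Y)={1,2,3,4,5,6} D(W)={2,3,4,5,7} D(X)={1,2,3,4,5,7}: Y {1,2,3,4,5,6}->{1,2,3,4,5}; W {2,3,4,5,7}->{2,3,4,5}; X {1,2,3,4,5,7}->{3,4,5,7}
Constraint 2 (X != Y) on D(X)={3,4,5,7} D(Y)={1,2,3,4,5}: no change
Constraint 3 (Y < X) on D(Y)={1,2,3,4,5} D(X)={3,4,5,7}: no change
Constraint 4 (Y + X = W) on D(Y)={1,2,3,4,5} D(X)={3,4,5,7} D(W)={2,3,4,5}: Y {1,2,3,4,5}->{1,2}; X {3,4,5,7}->{3,4}; W {2,3,4,5}->{4,5}
So after all 4 constraints: D(Y) = {1,2}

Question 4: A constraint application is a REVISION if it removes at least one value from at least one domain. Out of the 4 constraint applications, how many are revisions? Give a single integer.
Constraint 1 (Y + W = X) on D(Y)={1,2,3,4,5,6} D(W)={2,3,4,5,7} D(X)={1,2,3,4,5,7}: Y {1,2,3,4,5,6}->{1,2,3,4,5}; W {2,3,4,5,7}->{2,3,4,5}; X {1,2,3,4,5,7}->{3,4,5,7} => REVISION
Constraint 2 (X != Y) on D(X)={3,4,5,7} D(Y)={1,2,3,4,5}: no change => not a revision
Constraint 3 (Y < X) on D(Y)={1,2,3,4,5} D(X)={3,4,5,7}: no change => not a revision
Constraint 4 (Y + X = W) on D(Y)={1,2,3,4,5} D(X)={3,4,5,7} D(W)={2,3,4,5}: Y {1,2,3,4,5}->{1,2}; X {3,4,5,7}->{3,4}; W {2,3,4,5}->{4,5} => REVISION
Total revisions = 2

Answer: 2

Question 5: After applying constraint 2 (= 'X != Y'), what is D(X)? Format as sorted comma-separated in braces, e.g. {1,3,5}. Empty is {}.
Constraint 1 (Y + W = X) on D(Y)={1,2,3,4,5,6} D(W)={2,3,4,5,7} D(X)={1,2,3,4,5,7}: Y {1,2,3,4,5,6}->{1,2,3,4,5}; W {2,3,4,5,7}->{2,3,4,5}; X {1,2,3,4,5,7}->{3,4,5,7}
Constraint 2 (X != Y) on D(X)={3,4,5,7} D(Y)={1,2,3,4,5}: no change
So after constraint 2: D(X) = {3,4,5,7}

Answer: {3,4,5,7}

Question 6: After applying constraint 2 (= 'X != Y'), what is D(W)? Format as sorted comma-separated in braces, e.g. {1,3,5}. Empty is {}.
Constraint 1 (Y + W = X) on D(Y)={1,2,3,4,5,6} D(W)={2,3,4,5,7} D(X)={1,2,3,4,5,7}: Y {1,2,3,4,5,6}->{1,2,3,4,5}; W {2,3,4,5,7}->{2,3,4,5}; X {1,2,3,4,5,7}->{3,4,5,7}
Constraint 2 (X != Y) on D(X)={3,4,5,7} D(Y)={1,2,3,4,5}: no change
So after constraint 2: D(W) = {2,3,4,5}

Answer: {2,3,4,5}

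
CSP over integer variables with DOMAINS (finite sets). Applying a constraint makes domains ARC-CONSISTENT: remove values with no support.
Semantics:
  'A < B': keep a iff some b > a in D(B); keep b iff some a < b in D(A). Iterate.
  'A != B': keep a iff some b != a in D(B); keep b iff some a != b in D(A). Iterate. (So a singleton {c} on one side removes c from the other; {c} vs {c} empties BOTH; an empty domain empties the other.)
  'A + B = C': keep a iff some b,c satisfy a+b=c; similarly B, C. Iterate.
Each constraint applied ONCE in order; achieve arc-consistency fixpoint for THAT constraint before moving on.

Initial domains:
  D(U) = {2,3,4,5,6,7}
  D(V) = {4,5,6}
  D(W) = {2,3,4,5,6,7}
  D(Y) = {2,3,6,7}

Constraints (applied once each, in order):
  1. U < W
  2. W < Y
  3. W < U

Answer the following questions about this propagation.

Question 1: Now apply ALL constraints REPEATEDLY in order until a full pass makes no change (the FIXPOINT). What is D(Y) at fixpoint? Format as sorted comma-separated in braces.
pass 0 (initial): D(Y)={2,3,6,7}
pass 1: U {2,3,4,5,6,7}->{4,5,6}; W {2,3,4,5,6,7}->{3,4,5}; Y {2,3,6,7}->{6,7}
pass 2: U {4,5,6}->{}; W {3,4,5}->{}
pass 3: Y {6,7}->{}
pass 4: no change
Fixpoint after 4 passes: D(Y) = {}

Answer: {}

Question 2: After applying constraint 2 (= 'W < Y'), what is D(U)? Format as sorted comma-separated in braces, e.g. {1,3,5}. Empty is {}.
Answer: {2,3,4,5,6}

Derivation:
Constraint 1 (U < W) on D(U)={2,3,4,5,6,7} D(W)={2,3,4,5,6,7}: U {2,3,4,5,6,7}->{2,3,4,5,6}; W {2,3,4,5,6,7}->{3,4,5,6,7}
Constraint 2 (W < Y) on D(W)={3,4,5,6,7} D(Y)={2,3,6,7}: W {3,4,5,6,7}->{3,4,5,6}; Y {2,3,6,7}->{6,7}
So after constraint 2: D(U) = {2,3,4,5,6}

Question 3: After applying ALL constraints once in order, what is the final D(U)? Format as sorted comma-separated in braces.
Answer: {4,5,6}

Derivation:
Constraint 1 (U < W) on D(U)={2,3,4,5,6,7} D(W)={2,3,4,5,6,7}: U {2,3,4,5,6,7}->{2,3,4,5,6}; W {2,3,4,5,6,7}->{3,4,5,6,7}
Constraint 2 (W < Y) on D(W)={3,4,5,6,7} D(Y)={2,3,6,7}: W {3,4,5,6,7}->{3,4,5,6}; Y {2,3,6,7}->{6,7}
Constraint 3 (W < U) on D(W)={3,4,5,6} D(U)={2,3,4,5,6}: W {3,4,5,6}->{3,4,5}; U {2,3,4,5,6}->{4,5,6}
So after all 3 constraints: D(U) = {4,5,6}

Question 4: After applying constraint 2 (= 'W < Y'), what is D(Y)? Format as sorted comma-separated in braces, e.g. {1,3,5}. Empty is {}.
Constraint 1 (U < W) on D(U)={2,3,4,5,6,7} D(W)={2,3,4,5,6,7}: U {2,3,4,5,6,7}->{2,3,4,5,6}; W {2,3,4,5,6,7}->{3,4,5,6,7}
Constraint 2 (W < Y) on D(W)={3,4,5,6,7} D(Y)={2,3,6,7}: W {3,4,5,6,7}->{3,4,5,6}; Y {2,3,6,7}->{6,7}
So after constraint 2: D(Y) = {6,7}

Answer: {6,7}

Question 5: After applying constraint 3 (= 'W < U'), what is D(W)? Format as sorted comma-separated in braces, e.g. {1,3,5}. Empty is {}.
Constraint 1 (U < W) on D(U)={2,3,4,5,6,7} D(W)={2,3,4,5,6,7}: U {2,3,4,5,6,7}->{2,3,4,5,6}; W {2,3,4,5,6,7}->{3,4,5,6,7}
Constraint 2 (W < Y) on D(W)={3,4,5,6,7} D(Y)={2,3,6,7}: W {3,4,5,6,7}->{3,4,5,6}; Y {2,3,6,7}->{6,7}
Constraint 3 (W < U) on D(W)={3,4,5,6} D(U)={2,3,4,5,6}: W {3,4,5,6}->{3,4,5}; U {2,3,4,5,6}->{4,5,6}
So after constraint 3: D(W) = {3,4,5}

Answer: {3,4,5}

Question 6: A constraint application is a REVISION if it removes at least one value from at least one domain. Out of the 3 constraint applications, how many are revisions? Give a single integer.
Answer: 3

Derivation:
Constraint 1 (U < W) on D(U)={2,3,4,5,6,7} D(W)={2,3,4,5,6,7}: U {2,3,4,5,6,7}->{2,3,4,5,6}; W {2,3,4,5,6,7}->{3,4,5,6,7} => REVISION
Constraint 2 (W < Y) on D(W)={3,4,5,6,7} D(Y)={2,3,6,7}: W {3,4,5,6,7}->{3,4,5,6}; Y {2,3,6,7}->{6,7} => REVISION
Constraint 3 (W < U) on D(W)={3,4,5,6} D(U)={2,3,4,5,6}: W {3,4,5,6}->{3,4,5}; U {2,3,4,5,6}->{4,5,6} => REVISION
Total revisions = 3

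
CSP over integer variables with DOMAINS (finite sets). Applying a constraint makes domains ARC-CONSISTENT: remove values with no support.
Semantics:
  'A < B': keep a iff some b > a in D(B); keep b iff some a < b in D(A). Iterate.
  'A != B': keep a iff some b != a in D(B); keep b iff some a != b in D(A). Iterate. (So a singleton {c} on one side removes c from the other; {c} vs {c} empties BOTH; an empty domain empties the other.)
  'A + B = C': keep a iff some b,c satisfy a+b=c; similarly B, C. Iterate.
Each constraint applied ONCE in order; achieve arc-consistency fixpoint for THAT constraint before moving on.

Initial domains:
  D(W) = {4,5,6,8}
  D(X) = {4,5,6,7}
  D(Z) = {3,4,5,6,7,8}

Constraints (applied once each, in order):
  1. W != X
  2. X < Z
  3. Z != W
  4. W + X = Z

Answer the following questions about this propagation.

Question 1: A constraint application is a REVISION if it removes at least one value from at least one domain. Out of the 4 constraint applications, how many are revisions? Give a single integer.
Answer: 2

Derivation:
Constraint 1 (W != X) on D(W)={4,5,6,8} D(X)={4,5,6,7}: no change => not a revision
Constraint 2 (X < Z) on D(X)={4,5,6,7} D(Z)={3,4,5,6,7,8}: Z {3,4,5,6,7,8}->{5,6,7,8} => REVISION
Constraint 3 (Z != W) on D(Z)={5,6,7,8} D(W)={4,5,6,8}: no change => not a revision
Constraint 4 (W + X = Z) on D(W)={4,5,6,8} D(X)={4,5,6,7} D(Z)={5,6,7,8}: W {4,5,6,8}->{4}; X {4,5,6,7}->{4}; Z {5,6,7,8}->{8} => REVISION
Total revisions = 2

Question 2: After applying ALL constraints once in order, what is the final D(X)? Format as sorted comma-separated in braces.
Answer: {4}

Derivation:
Constraint 1 (W != X) on D(W)={4,5,6,8} D(X)={4,5,6,7}: no change
Constraint 2 (X < Z) on D(X)={4,5,6,7} D(Z)={3,4,5,6,7,8}: Z {3,4,5,6,7,8}->{5,6,7,8}
Constraint 3 (Z != W) on D(Z)={5,6,7,8} D(W)={4,5,6,8}: no change
Constraint 4 (W + X = Z) on D(W)={4,5,6,8} D(X)={4,5,6,7} D(Z)={5,6,7,8}: W {4,5,6,8}->{4}; X {4,5,6,7}->{4}; Z {5,6,7,8}->{8}
So after all 4 constraints: D(X) = {4}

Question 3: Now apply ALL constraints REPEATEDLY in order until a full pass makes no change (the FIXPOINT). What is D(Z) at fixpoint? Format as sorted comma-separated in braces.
Answer: {}

Derivation:
pass 0 (initial): D(Z)={3,4,5,6,7,8}
pass 1: W {4,5,6,8}->{4}; X {4,5,6,7}->{4}; Z {3,4,5,6,7,8}->{8}
pass 2: W {4}->{}; X {4}->{}; Z {8}->{}
pass 3: no change
Fixpoint after 3 passes: D(Z) = {}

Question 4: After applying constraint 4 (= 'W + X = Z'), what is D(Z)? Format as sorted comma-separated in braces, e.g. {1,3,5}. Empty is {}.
Constraint 1 (W != X) on D(W)={4,5,6,8} D(X)={4,5,6,7}: no change
Constraint 2 (X < Z) on D(X)={4,5,6,7} D(Z)={3,4,5,6,7,8}: Z {3,4,5,6,7,8}->{5,6,7,8}
Constraint 3 (Z != W) on D(Z)={5,6,7,8} D(W)={4,5,6,8}: no change
Constraint 4 (W + X = Z) on D(W)={4,5,6,8} D(X)={4,5,6,7} D(Z)={5,6,7,8}: W {4,5,6,8}->{4}; X {4,5,6,7}->{4}; Z {5,6,7,8}->{8}
So after constraint 4: D(Z) = {8}

Answer: {8}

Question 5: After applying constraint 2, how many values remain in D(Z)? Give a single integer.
Constraint 1 (W != X) on D(W)={4,5,6,8} D(X)={4,5,6,7}: no change
Constraint 2 (X < Z) on D(X)={4,5,6,7} D(Z)={3,4,5,6,7,8}: Z {3,4,5,6,7,8}->{5,6,7,8}
So after constraint 2: D(Z)={5,6,7,8}, size = 4

Answer: 4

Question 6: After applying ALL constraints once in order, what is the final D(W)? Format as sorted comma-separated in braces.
Constraint 1 (W != X) on D(W)={4,5,6,8} D(X)={4,5,6,7}: no change
Constraint 2 (X < Z) on D(X)={4,5,6,7} D(Z)={3,4,5,6,7,8}: Z {3,4,5,6,7,8}->{5,6,7,8}
Constraint 3 (Z != W) on D(Z)={5,6,7,8} D(W)={4,5,6,8}: no change
Constraint 4 (W + X = Z) on D(W)={4,5,6,8} D(X)={4,5,6,7} D(Z)={5,6,7,8}: W {4,5,6,8}->{4}; X {4,5,6,7}->{4}; Z {5,6,7,8}->{8}
So after all 4 constraints: D(W) = {4}

Answer: {4}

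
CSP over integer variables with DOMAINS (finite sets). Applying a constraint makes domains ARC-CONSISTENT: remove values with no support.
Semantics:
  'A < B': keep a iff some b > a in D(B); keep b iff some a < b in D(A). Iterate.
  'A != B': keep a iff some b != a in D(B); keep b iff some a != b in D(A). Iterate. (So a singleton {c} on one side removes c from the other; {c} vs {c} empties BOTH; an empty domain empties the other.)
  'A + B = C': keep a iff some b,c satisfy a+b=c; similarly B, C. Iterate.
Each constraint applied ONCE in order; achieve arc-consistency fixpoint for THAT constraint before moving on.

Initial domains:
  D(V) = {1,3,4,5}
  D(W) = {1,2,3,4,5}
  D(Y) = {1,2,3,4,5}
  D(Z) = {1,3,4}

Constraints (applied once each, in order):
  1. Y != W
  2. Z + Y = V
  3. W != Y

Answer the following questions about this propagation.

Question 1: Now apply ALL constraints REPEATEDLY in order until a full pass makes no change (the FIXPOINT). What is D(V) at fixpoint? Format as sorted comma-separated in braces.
Answer: {3,4,5}

Derivation:
pass 0 (initial): D(V)={1,3,4,5}
pass 1: V {1,3,4,5}->{3,4,5}; Y {1,2,3,4,5}->{1,2,3,4}
pass 2: no change
Fixpoint after 2 passes: D(V) = {3,4,5}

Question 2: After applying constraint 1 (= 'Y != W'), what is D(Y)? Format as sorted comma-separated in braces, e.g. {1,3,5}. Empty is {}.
Answer: {1,2,3,4,5}

Derivation:
Constraint 1 (Y != W) on D(Y)={1,2,3,4,5} D(W)={1,2,3,4,5}: no change
So after constraint 1: D(Y) = {1,2,3,4,5}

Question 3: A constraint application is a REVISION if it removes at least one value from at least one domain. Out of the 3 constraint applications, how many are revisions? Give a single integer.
Answer: 1

Derivation:
Constraint 1 (Y != W) on D(Y)={1,2,3,4,5} D(W)={1,2,3,4,5}: no change => not a revision
Constraint 2 (Z + Y = V) on D(Z)={1,3,4} D(Y)={1,2,3,4,5} D(V)={1,3,4,5}: Y {1,2,3,4,5}->{1,2,3,4}; V {1,3,4,5}->{3,4,5} => REVISION
Constraint 3 (W != Y) on D(W)={1,2,3,4,5} D(Y)={1,2,3,4}: no change => not a revision
Total revisions = 1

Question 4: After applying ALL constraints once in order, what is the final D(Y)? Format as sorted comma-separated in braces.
Answer: {1,2,3,4}

Derivation:
Constraint 1 (Y != W) on D(Y)={1,2,3,4,5} D(W)={1,2,3,4,5}: no change
Constraint 2 (Z + Y = V) on D(Z)={1,3,4} D(Y)={1,2,3,4,5} D(V)={1,3,4,5}: Y {1,2,3,4,5}->{1,2,3,4}; V {1,3,4,5}->{3,4,5}
Constraint 3 (W != Y) on D(W)={1,2,3,4,5} D(Y)={1,2,3,4}: no change
So after all 3 constraints: D(Y) = {1,2,3,4}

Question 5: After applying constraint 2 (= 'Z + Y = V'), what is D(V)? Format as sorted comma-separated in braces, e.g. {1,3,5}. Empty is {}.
Constraint 1 (Y != W) on D(Y)={1,2,3,4,5} D(W)={1,2,3,4,5}: no change
Constraint 2 (Z + Y = V) on D(Z)={1,3,4} D(Y)={1,2,3,4,5} D(V)={1,3,4,5}: Y {1,2,3,4,5}->{1,2,3,4}; V {1,3,4,5}->{3,4,5}
So after constraint 2: D(V) = {3,4,5}

Answer: {3,4,5}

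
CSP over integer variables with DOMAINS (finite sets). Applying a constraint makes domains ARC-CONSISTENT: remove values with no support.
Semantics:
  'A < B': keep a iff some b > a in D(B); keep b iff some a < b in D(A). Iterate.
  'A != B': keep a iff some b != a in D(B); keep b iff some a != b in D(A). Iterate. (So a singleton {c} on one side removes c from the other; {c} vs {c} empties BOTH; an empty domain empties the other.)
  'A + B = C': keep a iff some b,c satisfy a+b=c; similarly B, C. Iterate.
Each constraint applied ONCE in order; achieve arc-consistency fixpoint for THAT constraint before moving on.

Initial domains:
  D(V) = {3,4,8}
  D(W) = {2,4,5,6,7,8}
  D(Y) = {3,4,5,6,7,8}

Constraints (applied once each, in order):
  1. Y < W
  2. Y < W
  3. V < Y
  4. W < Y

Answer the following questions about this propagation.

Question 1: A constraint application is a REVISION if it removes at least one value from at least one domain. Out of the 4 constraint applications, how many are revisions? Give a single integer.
Answer: 3

Derivation:
Constraint 1 (Y < W) on D(Y)={3,4,5,6,7,8} D(W)={2,4,5,6,7,8}: Y {3,4,5,6,7,8}->{3,4,5,6,7}; W {2,4,5,6,7,8}->{4,5,6,7,8} => REVISION
Constraint 2 (Y < W) on D(Y)={3,4,5,6,7} D(W)={4,5,6,7,8}: no change => not a revision
Constraint 3 (V < Y) on D(V)={3,4,8} D(Y)={3,4,5,6,7}: V {3,4,8}->{3,4}; Y {3,4,5,6,7}->{4,5,6,7} => REVISION
Constraint 4 (W < Y) on D(W)={4,5,6,7,8} D(Y)={4,5,6,7}: W {4,5,6,7,8}->{4,5,6}; Y {4,5,6,7}->{5,6,7} => REVISION
Total revisions = 3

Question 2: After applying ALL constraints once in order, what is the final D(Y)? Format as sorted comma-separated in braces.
Answer: {5,6,7}

Derivation:
Constraint 1 (Y < W) on D(Y)={3,4,5,6,7,8} D(W)={2,4,5,6,7,8}: Y {3,4,5,6,7,8}->{3,4,5,6,7}; W {2,4,5,6,7,8}->{4,5,6,7,8}
Constraint 2 (Y < W) on D(Y)={3,4,5,6,7} D(W)={4,5,6,7,8}: no change
Constraint 3 (V < Y) on D(V)={3,4,8} D(Y)={3,4,5,6,7}: V {3,4,8}->{3,4}; Y {3,4,5,6,7}->{4,5,6,7}
Constraint 4 (W < Y) on D(W)={4,5,6,7,8} D(Y)={4,5,6,7}: W {4,5,6,7,8}->{4,5,6}; Y {4,5,6,7}->{5,6,7}
So after all 4 constraints: D(Y) = {5,6,7}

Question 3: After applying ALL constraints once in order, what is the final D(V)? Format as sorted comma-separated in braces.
Answer: {3,4}

Derivation:
Constraint 1 (Y < W) on D(Y)={3,4,5,6,7,8} D(W)={2,4,5,6,7,8}: Y {3,4,5,6,7,8}->{3,4,5,6,7}; W {2,4,5,6,7,8}->{4,5,6,7,8}
Constraint 2 (Y < W) on D(Y)={3,4,5,6,7} D(W)={4,5,6,7,8}: no change
Constraint 3 (V < Y) on D(V)={3,4,8} D(Y)={3,4,5,6,7}: V {3,4,8}->{3,4}; Y {3,4,5,6,7}->{4,5,6,7}
Constraint 4 (W < Y) on D(W)={4,5,6,7,8} D(Y)={4,5,6,7}: W {4,5,6,7,8}->{4,5,6}; Y {4,5,6,7}->{5,6,7}
So after all 4 constraints: D(V) = {3,4}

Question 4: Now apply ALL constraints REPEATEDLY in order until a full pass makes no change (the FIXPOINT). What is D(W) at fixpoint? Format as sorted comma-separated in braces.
Answer: {}

Derivation:
pass 0 (initial): D(W)={2,4,5,6,7,8}
pass 1: V {3,4,8}->{3,4}; W {2,4,5,6,7,8}->{4,5,6}; Y {3,4,5,6,7,8}->{5,6,7}
pass 2: W {4,5,6}->{}; Y {5,6,7}->{}
pass 3: V {3,4}->{}
pass 4: no change
Fixpoint after 4 passes: D(W) = {}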